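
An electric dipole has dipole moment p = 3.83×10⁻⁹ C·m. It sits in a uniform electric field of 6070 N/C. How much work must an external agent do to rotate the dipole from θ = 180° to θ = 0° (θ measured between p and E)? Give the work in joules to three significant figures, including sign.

W_ext = ΔU = U(θ₂) − U(θ₁) = −pE cosθ₂ − (−pE cosθ₁) = pE(cosθ₁ − cosθ₂).
W = (3.83×10⁻⁹)(6070)·(cos180° − cos0°) = (2.325×10⁻⁵)·(-2.0000) = -4.650×10⁻⁵ J.

W ≈ -4.65×10⁻⁵ J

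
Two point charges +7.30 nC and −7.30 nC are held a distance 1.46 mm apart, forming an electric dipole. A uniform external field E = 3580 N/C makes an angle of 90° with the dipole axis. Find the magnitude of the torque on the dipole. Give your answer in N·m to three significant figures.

Dipole moment p = qd = (7.30×10⁻⁹ C)(0.00146 m) = 1.066×10⁻¹¹ C·m.
Torque on an electric dipole: τ = pE sinθ.
τ = (1.066×10⁻¹¹)(3580)·sin90° = 3.816×10⁻⁸ N·m.

τ ≈ 3.82×10⁻⁸ N·m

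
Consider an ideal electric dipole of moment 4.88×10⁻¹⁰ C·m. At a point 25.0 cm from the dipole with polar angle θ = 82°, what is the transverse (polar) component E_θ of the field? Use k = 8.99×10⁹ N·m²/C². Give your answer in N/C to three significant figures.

E_θ ≈ 278 N/C

For a dipole, E_θ = (kp sinθ)/r³.
kp/r³ = (8.99×10⁹)(4.88×10⁻¹⁰)/(0.250)³ = 280.8 N/C.
E_θ = 280.8·sin82° = 278.0 N/C.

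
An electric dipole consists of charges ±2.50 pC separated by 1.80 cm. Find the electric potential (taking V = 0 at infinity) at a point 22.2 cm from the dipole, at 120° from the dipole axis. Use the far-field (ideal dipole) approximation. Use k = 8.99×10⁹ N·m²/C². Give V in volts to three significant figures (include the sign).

Dipole moment p = qd = (2.50×10⁻¹² C)(0.0180 m) = 4.50×10⁻¹⁴ C·m.
The dipole potential is V = kp cosθ / r².
V = (8.99×10⁹)(4.50×10⁻¹⁴)·cos120° / (0.222)² = -0.004104 V.

V ≈ -0.00410 V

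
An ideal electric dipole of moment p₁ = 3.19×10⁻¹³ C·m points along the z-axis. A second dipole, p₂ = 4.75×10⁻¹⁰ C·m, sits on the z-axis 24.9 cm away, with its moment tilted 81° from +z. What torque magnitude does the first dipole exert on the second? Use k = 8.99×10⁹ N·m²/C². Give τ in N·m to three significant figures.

The second dipole sits on the axis of the first, so the field there is axial: E₁ = 2kp₁/r³ along +z.
E₁ = 2(8.99×10⁹)(3.19×10⁻¹³)/(0.249)³ = 0.3715 N/C.
Torque on the second dipole: τ = p₂ E₁ sinθ.
τ = (4.75×10⁻¹⁰)(0.3715)·sin81° = 1.743×10⁻¹⁰ N·m.

τ ≈ 1.74×10⁻¹⁰ N·m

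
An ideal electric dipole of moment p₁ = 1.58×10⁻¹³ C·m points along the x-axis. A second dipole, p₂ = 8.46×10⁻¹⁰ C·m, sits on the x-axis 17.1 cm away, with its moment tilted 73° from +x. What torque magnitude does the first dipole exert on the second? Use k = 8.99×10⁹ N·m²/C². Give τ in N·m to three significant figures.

τ ≈ 4.60×10⁻¹⁰ N·m

The second dipole sits on the axis of the first, so the field there is axial: E₁ = 2kp₁/r³ along +x.
E₁ = 2(8.99×10⁹)(1.58×10⁻¹³)/(0.171)³ = 0.5681 N/C.
Torque on the second dipole: τ = p₂ E₁ sinθ.
τ = (8.46×10⁻¹⁰)(0.5681)·sin73° = 4.596×10⁻¹⁰ N·m.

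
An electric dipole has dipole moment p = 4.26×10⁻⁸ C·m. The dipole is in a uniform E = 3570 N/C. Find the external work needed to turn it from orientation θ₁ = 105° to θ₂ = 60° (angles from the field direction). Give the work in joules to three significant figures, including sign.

W_ext = ΔU = U(θ₂) − U(θ₁) = −pE cosθ₂ − (−pE cosθ₁) = pE(cosθ₁ − cosθ₂).
W = (4.26×10⁻⁸)(3570)·(cos105° − cos60°) = (1.521×10⁻⁴)·(-0.7588) = -1.154×10⁻⁴ J.

W ≈ -1.15×10⁻⁴ J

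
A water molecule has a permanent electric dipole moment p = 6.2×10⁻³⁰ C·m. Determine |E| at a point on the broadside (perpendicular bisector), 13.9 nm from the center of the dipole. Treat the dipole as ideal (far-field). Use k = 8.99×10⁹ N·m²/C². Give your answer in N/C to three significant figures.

In the equatorial plane E = kp/r³.
E = (8.99×10⁹)(6.20×10⁻³⁰) / (1.39×10⁻⁸)³ = 2.075×10⁴ N/C.

E ≈ 2.08×10⁴ N/C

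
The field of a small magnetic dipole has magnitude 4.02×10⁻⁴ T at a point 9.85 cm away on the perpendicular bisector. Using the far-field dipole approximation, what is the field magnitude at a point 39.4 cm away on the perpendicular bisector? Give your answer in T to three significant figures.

B ≈ 6.28×10⁻⁶ T

Dipole fields scale as 1/r³ in the far field; the geometry is the same at both points.
B₂ = B₁ · (r₁/r₂)³ = 4.02×10⁻⁴ · (9.85/39.4)³.
(r₁/r₂)³ = (0.25)³ = 0.01562.
B₂ ≈ 6.281×10⁻⁶ T.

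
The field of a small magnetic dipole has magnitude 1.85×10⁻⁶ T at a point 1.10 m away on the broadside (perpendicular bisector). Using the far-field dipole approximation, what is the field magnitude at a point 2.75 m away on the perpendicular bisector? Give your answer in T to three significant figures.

B ≈ 1.18×10⁻⁷ T

Dipole fields scale as 1/r³ in the far field; the geometry is the same at both points.
B₂ = B₁ · (r₁/r₂)³ = 1.85×10⁻⁶ · (1.10/2.75)³.
(r₁/r₂)³ = (0.4)³ = 0.064.
B₂ ≈ 1.184×10⁻⁷ T.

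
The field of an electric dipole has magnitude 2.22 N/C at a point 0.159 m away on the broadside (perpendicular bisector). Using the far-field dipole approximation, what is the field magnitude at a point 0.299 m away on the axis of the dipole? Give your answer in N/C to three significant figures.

E ≈ 0.668 N/C

Dipole fields scale as 1/r³ in the far field.
The axial field is twice the equatorial field at the same r, so the geometry factor is 2/1.
E₂ = E₁ · (2/1) · (r₁/r₂)³ = 2.22 · 2 · (0.159/0.299)³.
(r₁/r₂)³ = (0.5318)³ = 0.1504.
E₂ ≈ 0.6677 N/C.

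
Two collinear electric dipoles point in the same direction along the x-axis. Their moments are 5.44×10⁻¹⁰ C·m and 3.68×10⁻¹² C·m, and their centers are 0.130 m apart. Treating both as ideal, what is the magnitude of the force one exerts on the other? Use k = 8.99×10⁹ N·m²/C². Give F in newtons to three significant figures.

F ≈ 3.78×10⁻⁷ N

On-axis field of dipole 1 at distance r: E = 2kp₁/r³. Force on dipole 2 is F = p₂·dE/dr (gradient along axis).
dE/dr = −6kp₁/r⁴, so |F| = 6kp₁p₂/r⁴ (attractive for aligned moments).
F = 6(8.99×10⁹)(5.44×10⁻¹⁰)(3.68×10⁻¹²)/(0.130)⁴ = 3.781×10⁻⁷ N.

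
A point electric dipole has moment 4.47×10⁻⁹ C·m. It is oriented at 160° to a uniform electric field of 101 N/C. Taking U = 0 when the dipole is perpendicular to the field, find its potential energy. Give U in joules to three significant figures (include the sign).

U ≈ 4.24×10⁻⁷ J

U = −p·E = −pE cosθ.
U = −(4.47×10⁻⁹)(101)·cos160° = 4.242×10⁻⁷ J.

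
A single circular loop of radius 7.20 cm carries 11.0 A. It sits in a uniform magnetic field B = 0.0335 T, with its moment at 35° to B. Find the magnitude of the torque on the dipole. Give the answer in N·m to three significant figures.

Magnetic moment m = IA = Iπa² = (11.0)·π·(0.0720)² = 0.1791 A·m².
Torque on a magnetic dipole: τ = mB sinθ.
τ = (0.1791)(0.0335)·sin35° = 0.003441 N·m.

τ ≈ 0.00344 N·m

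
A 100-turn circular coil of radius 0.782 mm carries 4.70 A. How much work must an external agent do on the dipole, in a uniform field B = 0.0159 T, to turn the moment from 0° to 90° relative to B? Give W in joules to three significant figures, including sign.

m = NIA = NIπa² = 100·(4.70)·π·(7.82×10⁻⁴)² = 9.029×10⁻⁴ A·m².
W_ext = ΔU = −mB cosθ₂ + mB cosθ₁ = mB(cosθ₁ − cosθ₂).
W = (9.029×10⁻⁴)(0.0159)·(cos0° − cos90°) = (1.436×10⁻⁵)·(+1.0000) = 1.436×10⁻⁵ J.

W ≈ 1.44×10⁻⁵ J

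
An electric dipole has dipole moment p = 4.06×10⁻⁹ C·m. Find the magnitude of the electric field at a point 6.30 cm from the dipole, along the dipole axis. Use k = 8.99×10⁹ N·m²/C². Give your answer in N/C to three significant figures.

On the dipole axis E = 2kp/r³.
E = 2·(8.99×10⁹)(4.06×10⁻⁹) / (0.0630)³ = 2.919×10⁵ N/C.

E ≈ 2.92×10⁵ N/C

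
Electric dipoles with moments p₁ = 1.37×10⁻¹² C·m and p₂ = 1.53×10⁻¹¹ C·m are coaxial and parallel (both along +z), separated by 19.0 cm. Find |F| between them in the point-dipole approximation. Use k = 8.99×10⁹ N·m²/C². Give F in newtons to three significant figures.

On-axis field of dipole 1 at distance r: E = 2kp₁/r³. Force on dipole 2 is F = p₂·dE/dr (gradient along axis).
dE/dr = −6kp₁/r⁴, so |F| = 6kp₁p₂/r⁴ (attractive for aligned moments).
F = 6(8.99×10⁹)(1.37×10⁻¹²)(1.53×10⁻¹¹)/(0.190)⁴ = 8.676×10⁻¹⁰ N.

F ≈ 8.68×10⁻¹⁰ N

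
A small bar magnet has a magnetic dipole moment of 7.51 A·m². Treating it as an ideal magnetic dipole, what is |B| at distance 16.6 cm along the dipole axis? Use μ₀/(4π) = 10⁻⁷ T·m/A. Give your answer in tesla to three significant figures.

B ≈ 3.28×10⁻⁴ T

On axis B = (μ₀/4π)·2m/r³.
B = 2·(10⁻⁷)·(7.51) / (0.166)³ = 3.284×10⁻⁴ T.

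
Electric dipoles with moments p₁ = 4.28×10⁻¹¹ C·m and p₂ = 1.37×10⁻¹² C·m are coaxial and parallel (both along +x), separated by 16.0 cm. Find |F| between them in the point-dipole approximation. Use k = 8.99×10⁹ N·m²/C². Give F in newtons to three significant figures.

F ≈ 4.83×10⁻⁹ N

On-axis field of dipole 1 at distance r: E = 2kp₁/r³. Force on dipole 2 is F = p₂·dE/dr (gradient along axis).
dE/dr = −6kp₁/r⁴, so |F| = 6kp₁p₂/r⁴ (attractive for aligned moments).
F = 6(8.99×10⁹)(4.28×10⁻¹¹)(1.37×10⁻¹²)/(0.160)⁴ = 4.826×10⁻⁹ N.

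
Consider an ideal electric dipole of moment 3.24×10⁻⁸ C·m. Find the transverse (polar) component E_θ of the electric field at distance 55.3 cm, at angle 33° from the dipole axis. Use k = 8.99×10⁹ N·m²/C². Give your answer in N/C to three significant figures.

E_θ ≈ 938 N/C

For a dipole, E_θ = (kp sinθ)/r³.
kp/r³ = (8.99×10⁹)(3.24×10⁻⁸)/(0.553)³ = 1722 N/C.
E_θ = 1722·sin33° = 938.1 N/C.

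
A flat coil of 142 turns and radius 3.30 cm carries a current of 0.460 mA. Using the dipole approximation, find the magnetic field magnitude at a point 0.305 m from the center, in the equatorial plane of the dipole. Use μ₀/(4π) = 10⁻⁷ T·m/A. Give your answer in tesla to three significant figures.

B ≈ 7.88×10⁻¹⁰ T

m = NIA = NIπa² = 142·(4.60×10⁻⁴)·π·(0.0330)² = 2.235×10⁻⁴ A·m².
In the equatorial plane B = (μ₀/4π)·m/r³ (half the axial value).
B = (10⁻⁷)·(2.235×10⁻⁴) / (0.305)³ = 7.877×10⁻¹⁰ T.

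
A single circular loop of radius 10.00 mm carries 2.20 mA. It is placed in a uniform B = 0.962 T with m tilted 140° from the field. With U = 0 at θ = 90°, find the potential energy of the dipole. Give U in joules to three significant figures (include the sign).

Magnetic moment m = IA = Iπa² = (0.00220)·π·(0.0100)² = 6.912×10⁻⁷ A·m².
U = −m·B = −mB cosθ.
U = −(6.912×10⁻⁷)(0.962)·cos140° = 5.094×10⁻⁷ J.

U ≈ 5.09×10⁻⁷ J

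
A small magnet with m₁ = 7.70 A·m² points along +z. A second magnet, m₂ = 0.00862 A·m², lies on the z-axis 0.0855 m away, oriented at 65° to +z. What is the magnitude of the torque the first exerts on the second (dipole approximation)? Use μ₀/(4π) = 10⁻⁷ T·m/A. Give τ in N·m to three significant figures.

Dipole B is on the axis of dipole A, so B₁ there is axial: B₁ = (μ₀/4π)·2m₁/r³ along +z.
B₁ = 2(10⁻⁷)(7.70)/(0.0855)³ = 0.002464 T.
τ = m₂ B₁ sinθ.
τ = (0.00862)(0.002464)·sin65° = 1.925×10⁻⁵ N·m.

τ ≈ 1.92×10⁻⁵ N·m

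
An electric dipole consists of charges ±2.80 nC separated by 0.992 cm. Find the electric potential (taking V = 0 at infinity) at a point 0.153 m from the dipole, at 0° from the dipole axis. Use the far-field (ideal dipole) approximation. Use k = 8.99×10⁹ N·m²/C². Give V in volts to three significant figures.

V ≈ 10.7 V

Dipole moment p = qd = (2.80×10⁻⁹ C)(0.00992 m) = 2.778×10⁻¹¹ C·m.
The dipole potential is V = kp cosθ / r².
V = (8.99×10⁹)(2.778×10⁻¹¹)·cos0° / (0.153)² = 10.67 V.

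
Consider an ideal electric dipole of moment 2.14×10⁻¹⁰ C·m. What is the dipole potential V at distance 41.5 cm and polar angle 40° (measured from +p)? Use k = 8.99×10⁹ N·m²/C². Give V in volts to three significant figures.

The dipole potential is V = kp cosθ / r².
V = (8.99×10⁹)(2.14×10⁻¹⁰)·cos40° / (0.415)² = 8.557 V.

V ≈ 8.56 V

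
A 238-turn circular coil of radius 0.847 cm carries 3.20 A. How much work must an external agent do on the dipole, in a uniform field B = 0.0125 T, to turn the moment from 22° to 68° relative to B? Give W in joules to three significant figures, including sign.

W ≈ 0.00119 J

m = NIA = NIπa² = 238·(3.20)·π·(0.00847)² = 0.1716 A·m².
W_ext = ΔU = −mB cosθ₂ + mB cosθ₁ = mB(cosθ₁ − cosθ₂).
W = (0.1716)(0.0125)·(cos22° − cos68°) = (0.002145)·(+0.5526) = 0.001185 J.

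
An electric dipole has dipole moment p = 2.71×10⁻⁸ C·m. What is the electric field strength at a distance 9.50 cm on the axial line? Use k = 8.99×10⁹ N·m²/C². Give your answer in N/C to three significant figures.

E ≈ 5.68×10⁵ N/C

On the dipole axis E = 2kp/r³.
E = 2·(8.99×10⁹)(2.71×10⁻⁸) / (0.0950)³ = 5.683×10⁵ N/C.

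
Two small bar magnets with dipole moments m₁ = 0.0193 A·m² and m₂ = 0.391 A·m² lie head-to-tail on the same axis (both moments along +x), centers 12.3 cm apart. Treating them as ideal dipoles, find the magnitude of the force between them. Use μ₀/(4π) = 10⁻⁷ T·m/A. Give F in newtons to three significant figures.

F ≈ 1.98×10⁻⁵ N

On-axis B of dipole 1: B = (μ₀/4π)·2m₁/r³. Force on dipole 2: F = m₂·dB/dr.
dB/dr = −(μ₀/4π)·6m₁/r⁴, so |F| = (μ₀/4π)·6m₁m₂/r⁴.
F = 6(10⁻⁷)(0.0193)(0.391)/(0.123)⁴ = 1.978×10⁻⁵ N.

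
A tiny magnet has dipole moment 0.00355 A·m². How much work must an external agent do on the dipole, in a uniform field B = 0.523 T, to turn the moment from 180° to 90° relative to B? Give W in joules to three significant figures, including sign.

W_ext = ΔU = −mB cosθ₂ + mB cosθ₁ = mB(cosθ₁ − cosθ₂).
W = (0.00355)(0.523)·(cos180° − cos90°) = (0.001857)·(-1.0000) = -0.001857 J.

W ≈ -0.00186 J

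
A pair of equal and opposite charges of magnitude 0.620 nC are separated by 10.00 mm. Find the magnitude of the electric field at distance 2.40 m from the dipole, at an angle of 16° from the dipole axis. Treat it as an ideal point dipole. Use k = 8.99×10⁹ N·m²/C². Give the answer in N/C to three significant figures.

Dipole moment p = qd = (6.20×10⁻¹⁰ C)(0.0100 m) = 6.20×10⁻¹² C·m.
At angle θ the dipole field magnitude is E = (kp/r³)·√(1 + 3cos²θ).
kp/r³ = (8.99×10⁹)(6.20×10⁻¹²) / (2.40)³ = 0.004032 N/C.
√(1 + 3cos²16°) = √(1 + 3·0.9240) = √3.7721 ≈ 1.9422.
E ≈ 0.004032 × 1.942 = 0.007831 N/C.

E ≈ 0.00783 N/C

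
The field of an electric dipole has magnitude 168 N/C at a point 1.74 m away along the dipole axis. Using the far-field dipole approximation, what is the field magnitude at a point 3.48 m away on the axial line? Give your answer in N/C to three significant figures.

Dipole fields scale as 1/r³ in the far field; the geometry is the same at both points.
E₂ = E₁ · (r₁/r₂)³ = 168 · (1.74/3.48)³.
(r₁/r₂)³ = (0.5)³ = 0.125.
E₂ ≈ 21.00 N/C.

E ≈ 21.0 N/C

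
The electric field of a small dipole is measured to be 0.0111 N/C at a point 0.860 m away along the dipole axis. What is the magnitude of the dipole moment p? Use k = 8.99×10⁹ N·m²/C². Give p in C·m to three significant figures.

On axis E = 2kp/r³, so p = Er³/(2k).
p = (0.0111)·(0.860)³ / (2·8.99×10⁹) = 3.927×10⁻¹³ C·m.

p ≈ 3.93×10⁻¹³ C·m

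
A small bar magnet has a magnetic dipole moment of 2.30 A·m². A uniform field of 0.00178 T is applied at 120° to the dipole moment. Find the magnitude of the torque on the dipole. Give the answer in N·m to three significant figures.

τ ≈ 0.00355 N·m

Torque on a magnetic dipole: τ = mB sinθ.
τ = (2.30)(0.00178)·sin120° = 0.003546 N·m.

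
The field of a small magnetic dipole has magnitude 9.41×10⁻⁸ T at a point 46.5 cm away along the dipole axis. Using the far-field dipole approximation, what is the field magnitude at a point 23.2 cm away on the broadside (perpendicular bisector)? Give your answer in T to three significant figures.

B ≈ 3.79×10⁻⁷ T

Dipole fields scale as 1/r³ in the far field.
The axial field is twice the equatorial field at the same r, so the geometry factor is 1/2.
B₂ = B₁ · (1/2) · (r₁/r₂)³ = 9.41×10⁻⁸ · 0.5 · (46.5/23.2)³.
(r₁/r₂)³ = (2.004)³ = 8.052.
B₂ ≈ 3.788×10⁻⁷ T.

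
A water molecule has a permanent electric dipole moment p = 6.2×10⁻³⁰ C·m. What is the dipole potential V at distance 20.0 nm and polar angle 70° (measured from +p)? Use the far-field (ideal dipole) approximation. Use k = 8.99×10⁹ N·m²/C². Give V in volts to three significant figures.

The dipole potential is V = kp cosθ / r².
V = (8.99×10⁹)(6.20×10⁻³⁰)·cos70° / (2.00×10⁻⁸)² = 4.766×10⁻⁵ V.

V ≈ 4.77×10⁻⁵ V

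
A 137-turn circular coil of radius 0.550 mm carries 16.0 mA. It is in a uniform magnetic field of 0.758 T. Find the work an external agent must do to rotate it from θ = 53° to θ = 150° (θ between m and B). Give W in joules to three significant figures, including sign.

W ≈ 2.32×10⁻⁶ J

m = NIA = NIπa² = 137·(0.0160)·π·(5.50×10⁻⁴)² = 2.083×10⁻⁶ A·m².
W_ext = ΔU = −mB cosθ₂ + mB cosθ₁ = mB(cosθ₁ − cosθ₂).
W = (2.083×10⁻⁶)(0.758)·(cos53° − cos150°) = (1.579×10⁻⁶)·(+1.4678) = 2.318×10⁻⁶ J.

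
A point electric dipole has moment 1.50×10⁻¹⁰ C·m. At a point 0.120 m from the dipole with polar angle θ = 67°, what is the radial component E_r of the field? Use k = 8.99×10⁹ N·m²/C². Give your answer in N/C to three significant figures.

For a dipole, E_r = (2kp cosθ)/r³.
kp/r³ = (8.99×10⁹)(1.50×10⁻¹⁰)/(0.120)³ = 780.4 N/C.
E_r = 2·780.4·cos67° = 609.8 N/C.

E_r ≈ 610 N/C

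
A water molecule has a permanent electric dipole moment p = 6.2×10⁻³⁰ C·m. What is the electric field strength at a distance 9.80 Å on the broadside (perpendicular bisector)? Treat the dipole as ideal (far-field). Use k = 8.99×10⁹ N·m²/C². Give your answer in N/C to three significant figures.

On the perpendicular bisector E = kp/r³ (half the axial value at the same distance).
E = (8.99×10⁹)(6.20×10⁻³⁰) / (9.80×10⁻¹⁰)³ = 5.922×10⁷ N/C.

E ≈ 5.92×10⁷ N/C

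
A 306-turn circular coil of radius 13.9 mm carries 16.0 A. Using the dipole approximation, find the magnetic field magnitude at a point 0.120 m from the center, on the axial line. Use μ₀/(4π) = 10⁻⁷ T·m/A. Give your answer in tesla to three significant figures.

B ≈ 3.44×10⁻⁴ T

m = NIA = NIπa² = 306·(16.0)·π·(0.0139)² = 2.972 A·m².
On axis B = (μ₀/4π)·2m/r³.
B = 2·(10⁻⁷)·(2.972) / (0.120)³ = 3.440×10⁻⁴ T.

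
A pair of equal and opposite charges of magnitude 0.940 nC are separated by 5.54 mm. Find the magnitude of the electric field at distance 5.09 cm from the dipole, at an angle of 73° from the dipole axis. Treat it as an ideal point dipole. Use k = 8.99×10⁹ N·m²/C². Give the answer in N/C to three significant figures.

E ≈ 398 N/C

Dipole moment p = qd = (9.40×10⁻¹⁰ C)(0.00554 m) = 5.208×10⁻¹² C·m.
At angle θ the dipole field magnitude is E = (kp/r³)·√(1 + 3cos²θ).
kp/r³ = (8.99×10⁹)(5.208×10⁻¹²) / (0.0509)³ = 355.0 N/C.
√(1 + 3cos²73°) = √(1 + 3·0.0855) = √1.2564 ≈ 1.1209.
E ≈ 355.0 × 1.121 = 398.0 N/C.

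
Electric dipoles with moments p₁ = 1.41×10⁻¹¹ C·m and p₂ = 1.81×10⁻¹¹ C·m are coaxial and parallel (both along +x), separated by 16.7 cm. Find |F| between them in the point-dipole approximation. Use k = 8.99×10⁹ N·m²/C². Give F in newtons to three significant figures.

On-axis field of dipole 1 at distance r: E = 2kp₁/r³. Force on dipole 2 is F = p₂·dE/dr (gradient along axis).
dE/dr = −6kp₁/r⁴, so |F| = 6kp₁p₂/r⁴ (attractive for aligned moments).
F = 6(8.99×10⁹)(1.41×10⁻¹¹)(1.81×10⁻¹¹)/(0.167)⁴ = 1.770×10⁻⁸ N.

F ≈ 1.77×10⁻⁸ N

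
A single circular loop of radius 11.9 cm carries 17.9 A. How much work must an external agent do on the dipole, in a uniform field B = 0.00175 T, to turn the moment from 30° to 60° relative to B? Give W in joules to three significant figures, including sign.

W ≈ 5.10×10⁻⁴ J

Magnetic moment m = IA = Iπa² = (17.9)·π·(0.119)² = 0.7963 A·m².
W_ext = ΔU = −mB cosθ₂ + mB cosθ₁ = mB(cosθ₁ − cosθ₂).
W = (0.7963)(0.00175)·(cos30° − cos60°) = (0.001394)·(+0.3660) = 5.101×10⁻⁴ J.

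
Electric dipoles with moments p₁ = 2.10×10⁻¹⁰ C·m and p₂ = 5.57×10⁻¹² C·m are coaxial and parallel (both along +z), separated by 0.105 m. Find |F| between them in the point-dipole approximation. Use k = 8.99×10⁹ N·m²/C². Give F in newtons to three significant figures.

On-axis field of dipole 1 at distance r: E = 2kp₁/r³. Force on dipole 2 is F = p₂·dE/dr (gradient along axis).
dE/dr = −6kp₁/r⁴, so |F| = 6kp₁p₂/r⁴ (attractive for aligned moments).
F = 6(8.99×10⁹)(2.10×10⁻¹⁰)(5.57×10⁻¹²)/(0.105)⁴ = 5.191×10⁻⁷ N.

F ≈ 5.19×10⁻⁷ N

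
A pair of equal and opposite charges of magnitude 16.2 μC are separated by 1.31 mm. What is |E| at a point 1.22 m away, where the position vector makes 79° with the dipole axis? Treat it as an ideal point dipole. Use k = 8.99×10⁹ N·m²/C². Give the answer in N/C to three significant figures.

Dipole moment p = qd = (1.62×10⁻⁵ C)(0.00131 m) = 2.122×10⁻⁸ C·m.
At angle θ the dipole field magnitude is E = (kp/r³)·√(1 + 3cos²θ).
kp/r³ = (8.99×10⁹)(2.122×10⁻⁸) / (1.22)³ = 105.1 N/C.
√(1 + 3cos²79°) = √(1 + 3·0.0364) = √1.1092 ≈ 1.0532.
E ≈ 105.1 × 1.053 = 110.6 N/C.

E ≈ 111 N/C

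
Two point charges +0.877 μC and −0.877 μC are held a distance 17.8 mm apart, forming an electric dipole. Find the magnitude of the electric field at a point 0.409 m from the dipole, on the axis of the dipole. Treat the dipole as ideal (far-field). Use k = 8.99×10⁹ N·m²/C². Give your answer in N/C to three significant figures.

E ≈ 4100 N/C

Dipole moment p = qd = (8.77×10⁻⁷ C)(0.0178 m) = 1.561×10⁻⁸ C·m.
On the dipole axis E = 2kp/r³.
E = 2·(8.99×10⁹)(1.561×10⁻⁸) / (0.409)³ = 4102 N/C.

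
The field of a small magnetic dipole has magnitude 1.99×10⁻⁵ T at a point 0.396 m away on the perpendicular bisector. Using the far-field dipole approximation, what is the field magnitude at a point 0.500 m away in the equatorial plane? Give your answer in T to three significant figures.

Dipole fields scale as 1/r³ in the far field; the geometry is the same at both points.
B₂ = B₁ · (r₁/r₂)³ = 1.99×10⁻⁵ · (0.396/0.500)³.
(r₁/r₂)³ = (0.792)³ = 0.4968.
B₂ ≈ 9.886×10⁻⁶ T.

B ≈ 9.89×10⁻⁶ T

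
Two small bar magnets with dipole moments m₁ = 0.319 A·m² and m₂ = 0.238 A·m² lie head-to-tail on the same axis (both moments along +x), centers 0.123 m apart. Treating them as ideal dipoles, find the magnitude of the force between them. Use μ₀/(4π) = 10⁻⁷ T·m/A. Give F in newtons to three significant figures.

F ≈ 1.99×10⁻⁴ N

On-axis B of dipole 1: B = (μ₀/4π)·2m₁/r³. Force on dipole 2: F = m₂·dB/dr.
dB/dr = −(μ₀/4π)·6m₁/r⁴, so |F| = (μ₀/4π)·6m₁m₂/r⁴.
F = 6(10⁻⁷)(0.319)(0.238)/(0.123)⁴ = 1.990×10⁻⁴ N.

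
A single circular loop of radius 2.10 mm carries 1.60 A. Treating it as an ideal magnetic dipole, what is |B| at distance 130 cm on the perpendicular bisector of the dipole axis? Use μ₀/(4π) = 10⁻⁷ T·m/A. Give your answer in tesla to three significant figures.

B ≈ 1.01×10⁻¹² T

Magnetic moment m = IA = Iπa² = (1.60)·π·(0.00210)² = 2.217×10⁻⁵ A·m².
In the equatorial plane B = (μ₀/4π)·m/r³ (half the axial value).
B = (10⁻⁷)·(2.217×10⁻⁵) / (1.30)³ = 1.009×10⁻¹² T.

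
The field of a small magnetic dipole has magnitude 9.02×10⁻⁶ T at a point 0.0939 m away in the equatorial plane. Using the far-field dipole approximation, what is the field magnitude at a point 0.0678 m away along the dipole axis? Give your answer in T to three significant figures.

B ≈ 4.79×10⁻⁵ T

Dipole fields scale as 1/r³ in the far field.
The axial field is twice the equatorial field at the same r, so the geometry factor is 2/1.
B₂ = B₁ · (2/1) · (r₁/r₂)³ = 9.02×10⁻⁶ · 2 · (0.0939/0.0678)³.
(r₁/r₂)³ = (1.385)³ = 2.656.
B₂ ≈ 4.792×10⁻⁵ T.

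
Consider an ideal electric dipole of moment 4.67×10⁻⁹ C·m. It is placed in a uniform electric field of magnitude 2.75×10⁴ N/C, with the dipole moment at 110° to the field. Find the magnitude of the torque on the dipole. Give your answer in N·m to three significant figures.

Torque on an electric dipole: τ = pE sinθ.
τ = (4.67×10⁻⁹)(2.75×10⁴)·sin110° = 1.207×10⁻⁴ N·m.

τ ≈ 1.21×10⁻⁴ N·m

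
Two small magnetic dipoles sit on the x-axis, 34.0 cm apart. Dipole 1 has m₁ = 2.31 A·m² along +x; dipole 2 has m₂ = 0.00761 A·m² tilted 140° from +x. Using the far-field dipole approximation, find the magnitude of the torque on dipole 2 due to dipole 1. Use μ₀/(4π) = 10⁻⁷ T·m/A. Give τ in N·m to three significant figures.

τ ≈ 5.75×10⁻⁸ N·m

Dipole B is on the axis of dipole A, so B₁ there is axial: B₁ = (μ₀/4π)·2m₁/r³ along +x.
B₁ = 2(10⁻⁷)(2.31)/(0.340)³ = 1.175×10⁻⁵ T.
τ = m₂ B₁ sinθ.
τ = (0.00761)(1.175×10⁻⁵)·sin140° = 5.750×10⁻⁸ N·m.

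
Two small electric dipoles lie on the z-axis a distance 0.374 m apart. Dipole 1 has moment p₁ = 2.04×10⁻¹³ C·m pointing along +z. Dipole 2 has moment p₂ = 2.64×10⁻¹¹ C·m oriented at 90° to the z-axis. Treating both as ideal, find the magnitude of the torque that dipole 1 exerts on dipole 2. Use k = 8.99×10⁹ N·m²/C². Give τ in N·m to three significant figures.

The second dipole sits on the axis of the first, so the field there is axial: E₁ = 2kp₁/r³ along +z.
E₁ = 2(8.99×10⁹)(2.04×10⁻¹³)/(0.374)³ = 0.07011 N/C.
Torque on the second dipole: τ = p₂ E₁ sinθ.
τ = (2.64×10⁻¹¹)(0.07011)·sin90° = 1.851×10⁻¹² N·m.

τ ≈ 1.85×10⁻¹² N·m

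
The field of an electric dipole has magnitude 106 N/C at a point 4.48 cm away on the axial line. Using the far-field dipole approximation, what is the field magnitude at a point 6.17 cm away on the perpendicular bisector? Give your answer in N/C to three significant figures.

Dipole fields scale as 1/r³ in the far field.
The axial field is twice the equatorial field at the same r, so the geometry factor is 1/2.
E₂ = E₁ · (1/2) · (r₁/r₂)³ = 106 · 0.5 · (4.48/6.17)³.
(r₁/r₂)³ = (0.7261)³ = 0.3828.
E₂ ≈ 20.29 N/C.

E ≈ 20.3 N/C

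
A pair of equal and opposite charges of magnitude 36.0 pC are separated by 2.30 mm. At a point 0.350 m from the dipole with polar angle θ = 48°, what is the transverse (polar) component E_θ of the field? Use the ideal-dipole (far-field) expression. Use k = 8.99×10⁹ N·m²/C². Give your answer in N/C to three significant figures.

Dipole moment p = qd = (3.60×10⁻¹¹ C)(0.00230 m) = 8.28×10⁻¹⁴ C·m.
For a dipole, E_θ = (kp sinθ)/r³.
kp/r³ = (8.99×10⁹)(8.28×10⁻¹⁴)/(0.350)³ = 0.01736 N/C.
E_θ = 0.01736·sin48° = 0.01290 N/C.

E_θ ≈ 0.0129 N/C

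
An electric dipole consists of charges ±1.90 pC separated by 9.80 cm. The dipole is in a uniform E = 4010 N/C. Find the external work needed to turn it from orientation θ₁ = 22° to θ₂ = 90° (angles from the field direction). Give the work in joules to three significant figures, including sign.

Dipole moment p = qd = (1.90×10⁻¹² C)(0.0980 m) = 1.862×10⁻¹³ C·m.
W_ext = ΔU = U(θ₂) − U(θ₁) = −pE cosθ₂ − (−pE cosθ₁) = pE(cosθ₁ − cosθ₂).
W = (1.862×10⁻¹³)(4010)·(cos22° − cos90°) = (7.467×10⁻¹⁰)·(+0.9272) = 6.923×10⁻¹⁰ J.

W ≈ 6.92×10⁻¹⁰ J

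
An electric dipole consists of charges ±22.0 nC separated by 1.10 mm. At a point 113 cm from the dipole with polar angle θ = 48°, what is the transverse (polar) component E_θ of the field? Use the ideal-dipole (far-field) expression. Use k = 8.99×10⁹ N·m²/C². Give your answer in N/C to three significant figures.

Dipole moment p = qd = (2.20×10⁻⁸ C)(0.00110 m) = 2.42×10⁻¹¹ C·m.
For a dipole, E_θ = (kp sinθ)/r³.
kp/r³ = (8.99×10⁹)(2.42×10⁻¹¹)/(1.13)³ = 0.1508 N/C.
E_θ = 0.1508·sin48° = 0.1121 N/C.

E_θ ≈ 0.112 N/C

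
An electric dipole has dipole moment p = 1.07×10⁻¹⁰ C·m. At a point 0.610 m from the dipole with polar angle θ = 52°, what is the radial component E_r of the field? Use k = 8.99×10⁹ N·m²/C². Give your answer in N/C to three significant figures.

E_r ≈ 5.22 N/C

For a dipole, E_r = (2kp cosθ)/r³.
kp/r³ = (8.99×10⁹)(1.07×10⁻¹⁰)/(0.610)³ = 4.238 N/C.
E_r = 2·4.238·cos52° = 5.218 N/C.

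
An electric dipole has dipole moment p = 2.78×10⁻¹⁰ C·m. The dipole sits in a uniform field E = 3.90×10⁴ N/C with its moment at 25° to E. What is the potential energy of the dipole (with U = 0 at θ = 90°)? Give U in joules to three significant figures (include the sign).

U = −p·E = −pE cosθ.
U = −(2.78×10⁻¹⁰)(3.90×10⁴)·cos25° = -9.826×10⁻⁶ J.

U ≈ -9.83×10⁻⁶ J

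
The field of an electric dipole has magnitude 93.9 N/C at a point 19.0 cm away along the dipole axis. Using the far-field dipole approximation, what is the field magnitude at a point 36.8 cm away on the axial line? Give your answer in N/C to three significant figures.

E ≈ 12.9 N/C

Dipole fields scale as 1/r³ in the far field; the geometry is the same at both points.
E₂ = E₁ · (r₁/r₂)³ = 93.9 · (19.0/36.8)³.
(r₁/r₂)³ = (0.5163)³ = 0.1376.
E₂ ≈ 12.92 N/C.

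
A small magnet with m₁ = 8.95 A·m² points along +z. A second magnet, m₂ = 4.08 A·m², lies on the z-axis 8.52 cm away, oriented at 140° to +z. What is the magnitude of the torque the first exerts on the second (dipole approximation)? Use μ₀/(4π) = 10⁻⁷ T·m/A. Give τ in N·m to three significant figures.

Dipole B is on the axis of dipole A, so B₁ there is axial: B₁ = (μ₀/4π)·2m₁/r³ along +z.
B₁ = 2(10⁻⁷)(8.95)/(0.0852)³ = 0.002894 T.
τ = m₂ B₁ sinθ.
τ = (4.08)(0.002894)·sin140° = 0.007590 N·m.

τ ≈ 0.00759 N·m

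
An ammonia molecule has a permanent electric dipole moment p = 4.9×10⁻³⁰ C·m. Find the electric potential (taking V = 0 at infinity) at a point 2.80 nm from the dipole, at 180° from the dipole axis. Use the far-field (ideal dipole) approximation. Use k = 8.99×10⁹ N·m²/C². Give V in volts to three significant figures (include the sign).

The dipole potential is V = kp cosθ / r².
V = (8.99×10⁹)(4.90×10⁻³⁰)·cos180° / (2.80×10⁻⁹)² = -0.005619 V.

V ≈ -0.00562 V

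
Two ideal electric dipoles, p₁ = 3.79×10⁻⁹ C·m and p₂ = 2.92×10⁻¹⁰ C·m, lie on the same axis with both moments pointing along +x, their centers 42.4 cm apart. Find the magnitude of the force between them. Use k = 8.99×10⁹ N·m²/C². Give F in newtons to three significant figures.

F ≈ 1.85×10⁻⁶ N

On-axis field of dipole 1 at distance r: E = 2kp₁/r³. Force on dipole 2 is F = p₂·dE/dr (gradient along axis).
dE/dr = −6kp₁/r⁴, so |F| = 6kp₁p₂/r⁴ (attractive for aligned moments).
F = 6(8.99×10⁹)(3.79×10⁻⁹)(2.92×10⁻¹⁰)/(0.424)⁴ = 1.847×10⁻⁶ N.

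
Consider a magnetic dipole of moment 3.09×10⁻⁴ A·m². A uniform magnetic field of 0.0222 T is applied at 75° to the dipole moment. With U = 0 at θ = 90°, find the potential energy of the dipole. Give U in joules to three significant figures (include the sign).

U ≈ -1.78×10⁻⁶ J

U = −m·B = −mB cosθ.
U = −(3.09×10⁻⁴)(0.0222)·cos75° = -1.775×10⁻⁶ J.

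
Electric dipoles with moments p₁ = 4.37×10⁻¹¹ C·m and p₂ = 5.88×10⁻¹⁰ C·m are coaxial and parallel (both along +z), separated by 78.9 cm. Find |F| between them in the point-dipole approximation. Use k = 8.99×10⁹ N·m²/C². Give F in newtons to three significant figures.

F ≈ 3.58×10⁻⁹ N

On-axis field of dipole 1 at distance r: E = 2kp₁/r³. Force on dipole 2 is F = p₂·dE/dr (gradient along axis).
dE/dr = −6kp₁/r⁴, so |F| = 6kp₁p₂/r⁴ (attractive for aligned moments).
F = 6(8.99×10⁹)(4.37×10⁻¹¹)(5.88×10⁻¹⁰)/(0.789)⁴ = 3.577×10⁻⁹ N.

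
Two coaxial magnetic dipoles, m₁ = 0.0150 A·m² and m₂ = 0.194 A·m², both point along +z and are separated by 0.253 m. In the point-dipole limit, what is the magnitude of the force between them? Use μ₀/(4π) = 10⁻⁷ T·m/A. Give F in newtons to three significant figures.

On-axis B of dipole 1: B = (μ₀/4π)·2m₁/r³. Force on dipole 2: F = m₂·dB/dr.
dB/dr = −(μ₀/4π)·6m₁/r⁴, so |F| = (μ₀/4π)·6m₁m₂/r⁴.
F = 6(10⁻⁷)(0.0150)(0.194)/(0.253)⁴ = 4.261×10⁻⁷ N.

F ≈ 4.26×10⁻⁷ N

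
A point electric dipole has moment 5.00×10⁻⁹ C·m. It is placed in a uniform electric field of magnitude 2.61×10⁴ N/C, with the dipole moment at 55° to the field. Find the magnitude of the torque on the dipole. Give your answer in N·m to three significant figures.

τ ≈ 1.07×10⁻⁴ N·m

Torque on an electric dipole: τ = pE sinθ.
τ = (5.00×10⁻⁹)(2.61×10⁴)·sin55° = 1.069×10⁻⁴ N·m.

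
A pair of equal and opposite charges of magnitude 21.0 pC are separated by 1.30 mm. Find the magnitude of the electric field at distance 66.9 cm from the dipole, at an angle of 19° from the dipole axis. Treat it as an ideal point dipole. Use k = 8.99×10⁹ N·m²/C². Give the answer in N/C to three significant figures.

E ≈ 0.00157 N/C

Dipole moment p = qd = (2.10×10⁻¹¹ C)(0.00130 m) = 2.73×10⁻¹⁴ C·m.
At angle θ the dipole field magnitude is E = (kp/r³)·√(1 + 3cos²θ).
kp/r³ = (8.99×10⁹)(2.73×10⁻¹⁴) / (0.669)³ = 8.197×10⁻⁴ N/C.
√(1 + 3cos²19°) = √(1 + 3·0.8940) = √3.6820 ≈ 1.9189.
E ≈ 8.197×10⁻⁴ × 1.919 = 0.001573 N/C.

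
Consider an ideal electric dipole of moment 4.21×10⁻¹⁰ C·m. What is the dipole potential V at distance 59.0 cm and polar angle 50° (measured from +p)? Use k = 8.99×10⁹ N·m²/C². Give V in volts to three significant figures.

V ≈ 6.99 V

The dipole potential is V = kp cosθ / r².
V = (8.99×10⁹)(4.21×10⁻¹⁰)·cos50° / (0.590)² = 6.989 V.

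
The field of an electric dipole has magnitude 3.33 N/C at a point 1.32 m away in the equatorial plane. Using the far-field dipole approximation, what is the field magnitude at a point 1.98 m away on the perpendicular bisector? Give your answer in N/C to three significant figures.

E ≈ 0.987 N/C

Dipole fields scale as 1/r³ in the far field; the geometry is the same at both points.
E₂ = E₁ · (r₁/r₂)³ = 3.33 · (1.32/1.98)³.
(r₁/r₂)³ = (0.6667)³ = 0.2963.
E₂ ≈ 0.9867 N/C.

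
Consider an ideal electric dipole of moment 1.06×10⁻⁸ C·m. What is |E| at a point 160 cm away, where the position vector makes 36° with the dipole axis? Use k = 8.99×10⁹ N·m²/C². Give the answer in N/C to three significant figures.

E ≈ 40.1 N/C

At angle θ the dipole field magnitude is E = (kp/r³)·√(1 + 3cos²θ).
kp/r³ = (8.99×10⁹)(1.06×10⁻⁸) / (1.60)³ = 23.27 N/C.
√(1 + 3cos²36°) = √(1 + 3·0.6545) = √2.9635 ≈ 1.7215.
E ≈ 23.27 × 1.721 = 40.05 N/C.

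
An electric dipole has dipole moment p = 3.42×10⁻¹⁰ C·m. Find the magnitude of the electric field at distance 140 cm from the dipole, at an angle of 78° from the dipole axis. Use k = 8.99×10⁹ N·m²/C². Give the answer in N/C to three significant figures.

At angle θ the dipole field magnitude is E = (kp/r³)·√(1 + 3cos²θ).
kp/r³ = (8.99×10⁹)(3.42×10⁻¹⁰) / (1.40)³ = 1.120 N/C.
√(1 + 3cos²78°) = √(1 + 3·0.0432) = √1.1297 ≈ 1.0629.
E ≈ 1.120 × 1.063 = 1.191 N/C.

E ≈ 1.19 N/C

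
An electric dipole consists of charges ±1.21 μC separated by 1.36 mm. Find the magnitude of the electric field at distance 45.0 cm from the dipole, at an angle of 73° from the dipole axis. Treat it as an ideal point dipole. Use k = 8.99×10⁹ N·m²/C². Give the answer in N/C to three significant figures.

E ≈ 182 N/C

Dipole moment p = qd = (1.21×10⁻⁶ C)(0.00136 m) = 1.646×10⁻⁹ C·m.
At angle θ the dipole field magnitude is E = (kp/r³)·√(1 + 3cos²θ).
kp/r³ = (8.99×10⁹)(1.646×10⁻⁹) / (0.450)³ = 162.4 N/C.
√(1 + 3cos²73°) = √(1 + 3·0.0855) = √1.2564 ≈ 1.1209.
E ≈ 162.4 × 1.121 = 182.0 N/C.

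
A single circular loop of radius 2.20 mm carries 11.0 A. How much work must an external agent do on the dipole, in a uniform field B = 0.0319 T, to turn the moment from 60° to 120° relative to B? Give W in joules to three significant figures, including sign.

Magnetic moment m = IA = Iπa² = (11.0)·π·(0.00220)² = 1.673×10⁻⁴ A·m².
W_ext = ΔU = −mB cosθ₂ + mB cosθ₁ = mB(cosθ₁ − cosθ₂).
W = (1.673×10⁻⁴)(0.0319)·(cos60° − cos120°) = (5.337×10⁻⁶)·(+1.0000) = 5.337×10⁻⁶ J.

W ≈ 5.34×10⁻⁶ J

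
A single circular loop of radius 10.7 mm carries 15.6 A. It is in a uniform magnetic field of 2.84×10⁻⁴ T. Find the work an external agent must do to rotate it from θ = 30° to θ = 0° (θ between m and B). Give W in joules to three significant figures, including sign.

W ≈ -2.13×10⁻⁷ J

Magnetic moment m = IA = Iπa² = (15.6)·π·(0.0107)² = 0.005611 A·m².
W_ext = ΔU = −mB cosθ₂ + mB cosθ₁ = mB(cosθ₁ − cosθ₂).
W = (0.005611)(2.84×10⁻⁴)·(cos30° − cos0°) = (1.594×10⁻⁶)·(-0.1340) = -2.135×10⁻⁷ J.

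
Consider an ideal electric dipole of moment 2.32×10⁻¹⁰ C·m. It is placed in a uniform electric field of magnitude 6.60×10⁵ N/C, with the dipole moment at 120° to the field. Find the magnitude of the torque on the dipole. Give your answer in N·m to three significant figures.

τ ≈ 1.33×10⁻⁴ N·m

Torque on an electric dipole: τ = pE sinθ.
τ = (2.32×10⁻¹⁰)(6.60×10⁵)·sin120° = 1.326×10⁻⁴ N·m.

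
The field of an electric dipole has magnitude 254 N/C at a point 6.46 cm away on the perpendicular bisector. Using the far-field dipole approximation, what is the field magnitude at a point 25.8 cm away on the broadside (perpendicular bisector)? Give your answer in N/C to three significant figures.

Dipole fields scale as 1/r³ in the far field; the geometry is the same at both points.
E₂ = E₁ · (r₁/r₂)³ = 254 · (6.46/25.8)³.
(r₁/r₂)³ = (0.2504)³ = 0.0157.
E₂ ≈ 3.987 N/C.

E ≈ 3.99 N/C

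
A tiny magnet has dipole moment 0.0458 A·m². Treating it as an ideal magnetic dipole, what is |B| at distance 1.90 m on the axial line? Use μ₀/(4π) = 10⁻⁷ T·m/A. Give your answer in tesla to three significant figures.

On axis B = (μ₀/4π)·2m/r³.
B = 2·(10⁻⁷)·(0.0458) / (1.90)³ = 1.335×10⁻⁹ T.

B ≈ 1.34×10⁻⁹ T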